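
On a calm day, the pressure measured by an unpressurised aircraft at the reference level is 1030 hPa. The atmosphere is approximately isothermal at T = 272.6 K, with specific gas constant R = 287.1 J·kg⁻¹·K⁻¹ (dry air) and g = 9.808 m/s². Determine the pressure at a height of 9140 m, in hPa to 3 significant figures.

Scale height: H = RT/g = 287.1 × 272.6 / 9.808 = 7979.6 m.
Barometric formula: P = P₀ exp(−z/H).
z/H = 9140.0/7979.6 = 1.1454; exp(−1.1454) = 0.31810.
P = 1030 × 0.31810 = 327.64 hPa.

P ≈ 328 hPa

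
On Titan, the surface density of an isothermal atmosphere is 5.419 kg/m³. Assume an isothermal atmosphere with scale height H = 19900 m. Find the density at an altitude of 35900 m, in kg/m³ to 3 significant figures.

In an isothermal atmosphere, density decays like pressure: ρ = ρ₀ exp(−z/H).
z/H = 35900/19900 = 1.8040; exp(−1.8040) = 0.16464.
ρ = 5.419 × 0.16464 = 0.89218 kg/m³.

ρ ≈ 0.892 kg/m³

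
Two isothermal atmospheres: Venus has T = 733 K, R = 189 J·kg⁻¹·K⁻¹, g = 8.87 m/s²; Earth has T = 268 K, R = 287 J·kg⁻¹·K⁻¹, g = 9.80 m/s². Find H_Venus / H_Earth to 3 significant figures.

H = RT/g for each body.
H_Venus = 189 × 733 / 8.87 = 15619 m.
H_Earth = 287 × 268 / 9.80 = 7848.6 m.
H_Venus/H_Earth = 15619/7848.6 = 1.9900.

H_Venus/H_Earth ≈ 1.99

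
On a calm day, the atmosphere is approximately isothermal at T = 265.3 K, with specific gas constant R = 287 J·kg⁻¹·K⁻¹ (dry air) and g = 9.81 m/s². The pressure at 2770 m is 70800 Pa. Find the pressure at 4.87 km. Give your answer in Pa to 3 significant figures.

P ≈ 54000 Pa

Scale height: H = RT/g = 287 × 265.3 / 9.81 = 7761.6 m.
Between two levels, P₂ = P₁ exp(−Δz/H) with Δz = z₂ − z₁.
Δz = 4870.0 − 2770.0 = 2100.0 m; Δz/H = 2100.0/7761.6 = 0.27056.
P₂ = 70800 × exp(−0.27056) = 70800 × 0.76295 = 54017 Pa.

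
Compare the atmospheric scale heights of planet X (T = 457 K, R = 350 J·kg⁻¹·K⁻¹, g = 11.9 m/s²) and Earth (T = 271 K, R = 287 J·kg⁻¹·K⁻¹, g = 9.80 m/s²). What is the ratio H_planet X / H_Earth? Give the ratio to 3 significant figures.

H_planet X/H_Earth ≈ 1.69

H = RT/g for each body.
H_planet X = 350 × 457 / 11.9 = 13441 m.
H_Earth = 287 × 271 / 9.80 = 7936.4 m.
H_planet X/H_Earth = 13441/7936.4 = 1.6936.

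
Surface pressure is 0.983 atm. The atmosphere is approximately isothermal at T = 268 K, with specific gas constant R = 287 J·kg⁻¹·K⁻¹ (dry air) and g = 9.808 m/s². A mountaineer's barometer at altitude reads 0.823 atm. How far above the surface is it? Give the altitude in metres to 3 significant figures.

Scale height: H = RT/g = 287 × 268 / 9.808 = 7842.2 m.
Invert the barometric formula: z = H ln(P₀/P).
P₀/P = 0.983/0.823 = 1.1944; ln(1.1944) = 0.17764.
z = 7842.2 × 0.17764 = 1393.1 m.

z ≈ 1390 m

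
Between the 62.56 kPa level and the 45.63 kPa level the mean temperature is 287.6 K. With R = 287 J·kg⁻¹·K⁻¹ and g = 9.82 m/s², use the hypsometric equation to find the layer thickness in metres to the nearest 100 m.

Δz ≈ 2700 m

Hypsometric equation: Δz = (R T̄/g) ln(P₁/P₂).
R T̄/g = 287 × 287.6 / 9.82 = 8405.4 m.
ln(62.56/45.63) = ln(1.3710) = 0.31554.
Δz = 8405.4 × 0.31554 = 2652.2 m.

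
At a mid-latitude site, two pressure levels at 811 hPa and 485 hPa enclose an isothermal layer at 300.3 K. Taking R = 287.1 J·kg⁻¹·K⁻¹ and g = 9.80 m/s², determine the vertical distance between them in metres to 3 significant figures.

Δz ≈ 4520 m

Hypsometric equation: Δz = (R T̄/g) ln(P₁/P₂).
R T̄/g = 287.1 × 300.3 / 9.80 = 8797.6 m.
ln(811/485) = ln(1.6722) = 0.51414.
Δz = 8797.6 × 0.51414 = 4523.2 m.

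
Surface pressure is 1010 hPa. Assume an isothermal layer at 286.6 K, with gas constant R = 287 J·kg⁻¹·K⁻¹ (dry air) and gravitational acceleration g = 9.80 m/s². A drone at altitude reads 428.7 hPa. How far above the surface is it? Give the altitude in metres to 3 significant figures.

Scale height: H = RT/g = 287 × 286.6 / 9.80 = 8393.3 m.
Invert the barometric formula: z = H ln(P₀/P).
P₀/P = 1010/428.7 = 2.3560; ln(2.3560) = 0.85697.
z = 8393.3 × 0.85697 = 7192.8 m.

z ≈ 7190 m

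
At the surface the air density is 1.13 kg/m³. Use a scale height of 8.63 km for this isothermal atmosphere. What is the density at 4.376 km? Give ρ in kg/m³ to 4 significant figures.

In an isothermal atmosphere, density decays like pressure: ρ = ρ₀ exp(−z/H).
z/H = 4376.0/8630.0 = 0.50707; exp(−0.50707) = 0.60226.
ρ = 1.13 × 0.60226 = 0.68055 kg/m³.

ρ ≈ 0.6806 kg/m³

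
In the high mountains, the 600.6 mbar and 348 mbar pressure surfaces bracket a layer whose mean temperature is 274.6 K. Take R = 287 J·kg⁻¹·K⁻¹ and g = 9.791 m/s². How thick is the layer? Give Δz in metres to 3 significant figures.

Hypsometric equation: Δz = (R T̄/g) ln(P₁/P₂).
R T̄/g = 287 × 274.6 / 9.791 = 8049.2 m.
ln(600.6/348) = ln(1.7259) = 0.54575.
Δz = 8049.2 × 0.54575 = 4392.9 m.

Δz ≈ 4390 m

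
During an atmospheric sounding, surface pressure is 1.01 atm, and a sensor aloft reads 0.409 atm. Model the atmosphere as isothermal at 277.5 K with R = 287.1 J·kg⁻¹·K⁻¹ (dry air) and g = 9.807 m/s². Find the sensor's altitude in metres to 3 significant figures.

z ≈ 7340 m

Scale height: H = RT/g = 287.1 × 277.5 / 9.807 = 8123.8 m.
Invert the barometric formula: z = H ln(P₀/P).
P₀/P = 1.01/0.409 = 2.4694; ln(2.4694) = 0.90398.
z = 8123.8 × 0.90398 = 7343.8 m.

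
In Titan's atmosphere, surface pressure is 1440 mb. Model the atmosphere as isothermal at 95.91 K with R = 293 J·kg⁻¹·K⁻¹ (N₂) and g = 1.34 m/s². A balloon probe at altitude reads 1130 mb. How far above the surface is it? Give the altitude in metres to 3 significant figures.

Scale height: H = RT/g = 293 × 95.91 / 1.34 = 20971 m.
Invert the barometric formula: z = H ln(P₀/P).
P₀/P = 1440/1130 = 1.2743; ln(1.2743) = 0.24240.
z = 20971 × 0.24240 = 5083.4 m.

z ≈ 5080 m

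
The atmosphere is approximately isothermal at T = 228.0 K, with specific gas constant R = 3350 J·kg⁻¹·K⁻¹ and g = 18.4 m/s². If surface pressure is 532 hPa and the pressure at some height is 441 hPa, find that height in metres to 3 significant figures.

z ≈ 7790 m

Scale height: H = RT/g = 3350 × 228.0 / 18.4 = 41511 m.
Invert the barometric formula: z = H ln(P₀/P).
P₀/P = 532/441 = 1.2063; ln(1.2063) = 0.18756.
z = 41511 × 0.18756 = 7785.8 m.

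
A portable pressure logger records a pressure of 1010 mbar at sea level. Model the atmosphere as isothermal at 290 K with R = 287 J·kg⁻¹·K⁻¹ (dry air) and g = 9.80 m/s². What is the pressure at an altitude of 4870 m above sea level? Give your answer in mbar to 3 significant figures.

Scale height: H = RT/g = 287 × 290 / 9.80 = 8492.9 m.
Barometric formula: P = P₀ exp(−z/H).
z/H = 4870.0/8492.9 = 0.57342; exp(−0.57342) = 0.56359.
P = 1010 × 0.56359 = 569.23 mbar.

P ≈ 569 mbar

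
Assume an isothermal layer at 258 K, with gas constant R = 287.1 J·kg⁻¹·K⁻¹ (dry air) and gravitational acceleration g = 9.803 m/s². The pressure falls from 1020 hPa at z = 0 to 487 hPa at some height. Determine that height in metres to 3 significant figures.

z ≈ 5590 m

Scale height: H = RT/g = 287.1 × 258 / 9.803 = 7556.0 m.
Invert the barometric formula: z = H ln(P₀/P).
P₀/P = 1020/487 = 2.0945; ln(2.0945) = 0.73931.
z = 7556.0 × 0.73931 = 5586.2 m.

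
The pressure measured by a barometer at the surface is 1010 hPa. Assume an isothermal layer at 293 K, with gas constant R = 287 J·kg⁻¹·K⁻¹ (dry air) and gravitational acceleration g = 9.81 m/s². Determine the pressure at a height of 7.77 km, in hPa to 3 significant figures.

P ≈ 408 hPa

Scale height: H = RT/g = 287 × 293 / 9.81 = 8572.0 m.
Barometric formula: P = P₀ exp(−z/H).
z/H = 7770.0/8572.0 = 0.90644; exp(−0.90644) = 0.40396.
P = 1010 × 0.40396 = 408.00 hPa.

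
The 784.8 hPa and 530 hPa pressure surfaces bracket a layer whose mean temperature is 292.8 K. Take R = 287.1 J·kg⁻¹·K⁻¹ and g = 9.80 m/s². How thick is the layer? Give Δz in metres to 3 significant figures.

Hypsometric equation: Δz = (R T̄/g) ln(P₁/P₂).
R T̄/g = 287.1 × 292.8 / 9.80 = 8577.8 m.
ln(784.8/530) = ln(1.4808) = 0.39258.
Δz = 8577.8 × 0.39258 = 3367.5 m.

Δz ≈ 3370 m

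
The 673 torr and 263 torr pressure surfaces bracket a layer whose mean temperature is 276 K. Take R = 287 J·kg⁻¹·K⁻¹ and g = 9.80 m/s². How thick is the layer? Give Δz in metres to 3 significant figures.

Δz ≈ 7590 m

Hypsometric equation: Δz = (R T̄/g) ln(P₁/P₂).
R T̄/g = 287 × 276 / 9.80 = 8082.9 m.
ln(673/263) = ln(2.5589) = 0.93958.
Δz = 8082.9 × 0.93958 = 7594.5 m.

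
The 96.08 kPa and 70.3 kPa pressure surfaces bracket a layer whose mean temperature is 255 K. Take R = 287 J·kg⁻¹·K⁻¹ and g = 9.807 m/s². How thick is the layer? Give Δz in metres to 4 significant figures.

Δz ≈ 2331 m

Hypsometric equation: Δz = (R T̄/g) ln(P₁/P₂).
R T̄/g = 287 × 255 / 9.807 = 7462.5 m.
ln(96.08/70.3) = ln(1.3667) = 0.31240.
Δz = 7462.5 × 0.31240 = 2331.3 m.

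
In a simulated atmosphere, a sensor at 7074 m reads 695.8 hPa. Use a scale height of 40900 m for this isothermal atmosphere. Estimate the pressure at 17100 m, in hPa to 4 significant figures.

Between two levels, P₂ = P₁ exp(−Δz/H) with Δz = z₂ − z₁.
Δz = 17100 − 7074.0 = 10026 m; Δz/H = 10026/40900 = 0.24513.
P₂ = 695.8 × exp(−0.24513) = 695.8 × 0.78260 = 544.53 hPa.

P ≈ 544.5 hPa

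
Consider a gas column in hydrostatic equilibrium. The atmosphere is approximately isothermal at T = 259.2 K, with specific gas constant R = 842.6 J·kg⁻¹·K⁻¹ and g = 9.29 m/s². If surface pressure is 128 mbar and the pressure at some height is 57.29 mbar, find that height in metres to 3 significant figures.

z ≈ 18900 m

Scale height: H = RT/g = 842.6 × 259.2 / 9.29 = 23509 m.
Invert the barometric formula: z = H ln(P₀/P).
P₀/P = 128/57.29 = 2.2342; ln(2.2342) = 0.80388.
z = 23509 × 0.80388 = 18898 m.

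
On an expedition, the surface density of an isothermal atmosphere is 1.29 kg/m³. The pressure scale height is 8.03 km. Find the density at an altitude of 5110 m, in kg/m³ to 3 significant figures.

ρ ≈ 0.683 kg/m³

In an isothermal atmosphere, density decays like pressure: ρ = ρ₀ exp(−z/H).
z/H = 5110.0/8030.0 = 0.63636; exp(−0.63636) = 0.52922.
ρ = 1.29 × 0.52922 = 0.68269 kg/m³.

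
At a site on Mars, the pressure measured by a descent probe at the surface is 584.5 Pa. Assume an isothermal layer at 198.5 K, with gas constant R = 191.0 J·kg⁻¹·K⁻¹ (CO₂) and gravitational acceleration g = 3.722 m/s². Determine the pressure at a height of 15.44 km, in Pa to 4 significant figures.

P ≈ 128.4 Pa

Scale height: H = RT/g = 191.0 × 198.5 / 3.722 = 10186 m.
Barometric formula: P = P₀ exp(−z/H).
z/H = 15440/10186 = 1.5158; exp(−1.5158) = 0.21963.
P = 584.5 × 0.21963 = 128.37 Pa.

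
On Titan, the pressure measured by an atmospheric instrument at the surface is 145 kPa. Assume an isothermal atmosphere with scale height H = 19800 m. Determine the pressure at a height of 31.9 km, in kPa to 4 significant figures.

P ≈ 28.95 kPa

Barometric formula: P = P₀ exp(−z/H).
z/H = 31900/19800 = 1.6111; exp(−1.6111) = 0.19967.
P = 145 × 0.19967 = 28.952 kPa.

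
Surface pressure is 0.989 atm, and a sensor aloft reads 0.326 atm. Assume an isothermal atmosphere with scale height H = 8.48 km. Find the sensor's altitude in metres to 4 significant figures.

z ≈ 9411 m

Invert the barometric formula: z = H ln(P₀/P).
P₀/P = 0.989/0.326 = 3.0337; ln(3.0337) = 1.1098.
z = 8480.0 × 1.1098 = 9411.1 m.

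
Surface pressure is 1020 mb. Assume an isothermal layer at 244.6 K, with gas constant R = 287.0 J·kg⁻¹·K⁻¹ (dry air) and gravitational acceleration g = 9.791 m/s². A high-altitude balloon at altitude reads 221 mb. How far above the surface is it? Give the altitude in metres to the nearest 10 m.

Scale height: H = RT/g = 287.0 × 244.6 / 9.791 = 7169.9 m.
Invert the barometric formula: z = H ln(P₀/P).
P₀/P = 1020/221 = 4.6154; ln(4.6154) = 1.5294.
z = 7169.9 × 1.5294 = 10966 m.

z ≈ 10970 m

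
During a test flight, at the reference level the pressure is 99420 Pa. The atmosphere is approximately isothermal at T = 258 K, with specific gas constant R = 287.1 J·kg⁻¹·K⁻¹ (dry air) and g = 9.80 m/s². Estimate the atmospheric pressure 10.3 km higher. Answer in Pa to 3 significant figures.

P ≈ 25400 Pa

Scale height: H = RT/g = 287.1 × 258 / 9.80 = 7558.3 m.
Barometric formula: P = P₀ exp(−z/H).
z/H = 10300/7558.3 = 1.3627; exp(−1.3627) = 0.25597.
P = 99420 × 0.25597 = 25449 Pa.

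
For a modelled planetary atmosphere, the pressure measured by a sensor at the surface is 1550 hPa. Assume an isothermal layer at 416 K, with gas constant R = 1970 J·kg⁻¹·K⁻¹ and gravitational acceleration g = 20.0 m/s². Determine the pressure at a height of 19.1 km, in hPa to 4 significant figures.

P ≈ 972.5 hPa

Scale height: H = RT/g = 1970 × 416 / 20.0 = 40976 m.
Barometric formula: P = P₀ exp(−z/H).
z/H = 19100/40976 = 0.46613; exp(−0.46613) = 0.62743.
P = 1550 × 0.62743 = 972.52 hPa.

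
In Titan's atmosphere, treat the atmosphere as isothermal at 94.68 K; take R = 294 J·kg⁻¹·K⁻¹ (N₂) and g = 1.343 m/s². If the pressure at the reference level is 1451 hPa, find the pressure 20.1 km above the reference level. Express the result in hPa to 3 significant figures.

Scale height: H = RT/g = 294 × 94.68 / 1.343 = 20727 m.
Barometric formula: P = P₀ exp(−z/H).
z/H = 20100/20727 = 0.96975; exp(−0.96975) = 0.37918.
P = 1451 × 0.37918 = 550.19 hPa.

P ≈ 550 hPa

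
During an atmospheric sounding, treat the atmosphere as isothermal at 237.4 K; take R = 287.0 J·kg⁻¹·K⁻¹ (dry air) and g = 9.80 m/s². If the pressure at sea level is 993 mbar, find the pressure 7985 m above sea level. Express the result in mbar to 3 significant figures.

Scale height: H = RT/g = 287.0 × 237.4 / 9.80 = 6952.4 m.
Barometric formula: P = P₀ exp(−z/H).
z/H = 7985.0/6952.4 = 1.1485; exp(−1.1485) = 0.31711.
P = 993 × 0.31711 = 314.89 mbar.

P ≈ 315 mbar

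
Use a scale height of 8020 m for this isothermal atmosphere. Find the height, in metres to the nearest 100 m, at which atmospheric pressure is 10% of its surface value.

z ≈ 18500 m

Set P/P₀ = exp(−z/H) = 0.1, so z = −H ln(0.1).
−ln(0.1) = 2.3026; z = 8020.0 × 2.3026 = 18467 m.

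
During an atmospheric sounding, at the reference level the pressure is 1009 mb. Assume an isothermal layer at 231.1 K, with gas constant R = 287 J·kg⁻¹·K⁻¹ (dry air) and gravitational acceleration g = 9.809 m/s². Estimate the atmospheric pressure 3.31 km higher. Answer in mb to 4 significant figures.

P ≈ 618.4 mb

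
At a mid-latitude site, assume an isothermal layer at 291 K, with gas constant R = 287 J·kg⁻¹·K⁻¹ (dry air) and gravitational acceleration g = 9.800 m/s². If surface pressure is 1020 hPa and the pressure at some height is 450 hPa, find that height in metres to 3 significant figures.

Scale height: H = RT/g = 287 × 291 / 9.800 = 8522.1 m.
Invert the barometric formula: z = H ln(P₀/P).
P₀/P = 1020/450 = 2.2667; ln(2.2667) = 0.81833.
z = 8522.1 × 0.81833 = 6973.9 m.

z ≈ 6970 m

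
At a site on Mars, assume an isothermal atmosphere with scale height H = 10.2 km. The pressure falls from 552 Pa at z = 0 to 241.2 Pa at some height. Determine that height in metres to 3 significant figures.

z ≈ 8440 m

Invert the barometric formula: z = H ln(P₀/P).
P₀/P = 552/241.2 = 2.2886; ln(2.2886) = 0.82794.
z = 10200 × 0.82794 = 8445.0 m.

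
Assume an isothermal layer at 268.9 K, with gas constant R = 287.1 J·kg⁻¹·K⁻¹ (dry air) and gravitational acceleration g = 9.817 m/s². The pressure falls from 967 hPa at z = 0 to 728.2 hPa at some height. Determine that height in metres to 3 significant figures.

Scale height: H = RT/g = 287.1 × 268.9 / 9.817 = 7864.0 m.
Invert the barometric formula: z = H ln(P₀/P).
P₀/P = 967/728.2 = 1.3279; ln(1.3279) = 0.28360.
z = 7864.0 × 0.28360 = 2230.2 m.

z ≈ 2230 m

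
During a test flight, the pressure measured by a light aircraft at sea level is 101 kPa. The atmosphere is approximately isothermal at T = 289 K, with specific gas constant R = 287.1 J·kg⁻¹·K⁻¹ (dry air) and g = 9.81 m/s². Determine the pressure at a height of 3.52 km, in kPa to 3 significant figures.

P ≈ 66.6 kPa

Scale height: H = RT/g = 287.1 × 289 / 9.81 = 8457.9 m.
Barometric formula: P = P₀ exp(−z/H).
z/H = 3520.0/8457.9 = 0.41618; exp(−0.41618) = 0.65956.
P = 101 × 0.65956 = 66.616 kPa.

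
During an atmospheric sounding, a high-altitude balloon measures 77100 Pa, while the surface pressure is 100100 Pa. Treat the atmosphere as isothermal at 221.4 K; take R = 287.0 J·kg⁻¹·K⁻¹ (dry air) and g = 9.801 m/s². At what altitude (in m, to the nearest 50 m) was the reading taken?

Scale height: H = RT/g = 287.0 × 221.4 / 9.801 = 6483.2 m.
Invert the barometric formula: z = H ln(P₀/P).
P₀/P = 100100/77100 = 1.2983; ln(1.2983) = 0.26106.
z = 6483.2 × 0.26106 = 1692.5 m.

z ≈ 1700 m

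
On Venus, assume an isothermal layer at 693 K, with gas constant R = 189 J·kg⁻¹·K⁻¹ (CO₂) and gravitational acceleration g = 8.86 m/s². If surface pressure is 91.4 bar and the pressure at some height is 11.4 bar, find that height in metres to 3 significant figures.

z ≈ 30800 m

Scale height: H = RT/g = 189 × 693 / 8.86 = 14783 m.
Invert the barometric formula: z = H ln(P₀/P).
P₀/P = 91.4/11.4 = 8.0175; ln(8.0175) = 2.0816.
z = 14783 × 2.0816 = 30772 m.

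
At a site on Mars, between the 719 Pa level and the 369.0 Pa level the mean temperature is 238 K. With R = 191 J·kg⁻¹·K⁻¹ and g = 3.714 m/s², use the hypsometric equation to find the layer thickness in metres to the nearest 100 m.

Hypsometric equation: Δz = (R T̄/g) ln(P₁/P₂).
R T̄/g = 191 × 238 / 3.714 = 12240 m.
ln(719/369.0) = ln(1.9485) = 0.66706.
Δz = 12240 × 0.66706 = 8164.8 m.

Δz ≈ 8200 m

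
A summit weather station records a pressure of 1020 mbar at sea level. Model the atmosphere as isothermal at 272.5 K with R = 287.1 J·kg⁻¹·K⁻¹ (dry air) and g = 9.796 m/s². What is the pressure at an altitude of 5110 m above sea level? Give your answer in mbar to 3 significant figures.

Scale height: H = RT/g = 287.1 × 272.5 / 9.796 = 7986.4 m.
Barometric formula: P = P₀ exp(−z/H).
z/H = 5110.0/7986.4 = 0.63984; exp(−0.63984) = 0.52738.
P = 1020 × 0.52738 = 537.93 mbar.

P ≈ 538 mbar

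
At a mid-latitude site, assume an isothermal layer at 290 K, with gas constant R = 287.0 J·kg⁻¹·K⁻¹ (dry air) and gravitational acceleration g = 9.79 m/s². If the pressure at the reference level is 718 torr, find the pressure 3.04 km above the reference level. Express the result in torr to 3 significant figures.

Scale height: H = RT/g = 287.0 × 290 / 9.79 = 8501.5 m.
Barometric formula: P = P₀ exp(−z/H).
z/H = 3040.0/8501.5 = 0.35758; exp(−0.35758) = 0.69937.
P = 718 × 0.69937 = 502.15 torr.

P ≈ 502 torr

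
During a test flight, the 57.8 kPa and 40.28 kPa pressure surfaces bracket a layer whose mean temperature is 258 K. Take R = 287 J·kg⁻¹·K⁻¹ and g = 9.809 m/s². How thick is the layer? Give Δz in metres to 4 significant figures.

Hypsometric equation: Δz = (R T̄/g) ln(P₁/P₂).
R T̄/g = 287 × 258 / 9.809 = 7548.8 m.
ln(57.8/40.28) = ln(1.4350) = 0.36116.
Δz = 7548.8 × 0.36116 = 2726.3 m.

Δz ≈ 2726 m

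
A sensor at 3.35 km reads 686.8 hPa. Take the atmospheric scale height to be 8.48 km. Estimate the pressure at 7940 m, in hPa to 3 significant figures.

P ≈ 400 hPa

Between two levels, P₂ = P₁ exp(−Δz/H) with Δz = z₂ − z₁.
Δz = 7940.0 − 3350.0 = 4590.0 m; Δz/H = 4590.0/8480.0 = 0.54127.
P₂ = 686.8 × exp(−0.54127) = 686.8 × 0.58201 = 399.72 hPa.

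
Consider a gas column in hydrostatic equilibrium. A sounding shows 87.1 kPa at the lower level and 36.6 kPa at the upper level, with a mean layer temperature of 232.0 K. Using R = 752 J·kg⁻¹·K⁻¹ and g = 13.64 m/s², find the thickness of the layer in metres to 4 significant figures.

Δz ≈ 11090 m

Hypsometric equation: Δz = (R T̄/g) ln(P₁/P₂).
R T̄/g = 752 × 232.0 / 13.64 = 12791 m.
ln(87.1/36.6) = ln(2.3798) = 0.86702.
Δz = 12791 × 0.86702 = 11090 m.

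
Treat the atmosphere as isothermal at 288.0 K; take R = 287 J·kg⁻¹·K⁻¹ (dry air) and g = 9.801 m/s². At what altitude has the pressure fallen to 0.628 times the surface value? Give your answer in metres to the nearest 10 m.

z ≈ 3920 m

Scale height: H = RT/g = 287 × 288.0 / 9.801 = 8433.4 m.
Set P/P₀ = exp(−z/H) = 0.628, so z = −H ln(0.628).
−ln(0.628) = 0.46522; z = 8433.4 × 0.46522 = 3923.4 m.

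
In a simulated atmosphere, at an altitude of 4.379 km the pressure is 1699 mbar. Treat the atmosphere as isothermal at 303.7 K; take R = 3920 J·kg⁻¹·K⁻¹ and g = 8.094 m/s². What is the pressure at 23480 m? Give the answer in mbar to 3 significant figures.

P ≈ 1490 mbar

Scale height: H = RT/g = 3920 × 303.7 / 8.094 = 147080 m.
Between two levels, P₂ = P₁ exp(−Δz/H) with Δz = z₂ − z₁.
Δz = 23480 − 4379.0 = 19101 m; Δz/H = 19101/147080 = 0.12987.
P₂ = 1699 × exp(−0.12987) = 1699 × 0.87821 = 1492.1 mbar.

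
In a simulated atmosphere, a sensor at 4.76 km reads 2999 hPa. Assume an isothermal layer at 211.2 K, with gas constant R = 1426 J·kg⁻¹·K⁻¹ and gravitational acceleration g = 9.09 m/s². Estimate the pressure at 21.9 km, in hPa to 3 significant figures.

P ≈ 1790 hPa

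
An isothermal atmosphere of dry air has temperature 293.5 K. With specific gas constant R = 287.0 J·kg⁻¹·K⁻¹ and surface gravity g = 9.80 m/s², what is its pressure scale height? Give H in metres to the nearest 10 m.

H ≈ 8600 m

The scale height of an isothermal atmosphere is H = RT/g.
H = 287.0 × 293.5 / 9.80 = 84234/9.80 = 8595.3 m.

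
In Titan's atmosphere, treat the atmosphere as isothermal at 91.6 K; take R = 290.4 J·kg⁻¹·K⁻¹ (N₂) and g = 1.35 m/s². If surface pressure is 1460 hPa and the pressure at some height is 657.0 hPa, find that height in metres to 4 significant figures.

z ≈ 15730 m

Scale height: H = RT/g = 290.4 × 91.6 / 1.35 = 19704 m.
Invert the barometric formula: z = H ln(P₀/P).
P₀/P = 1460/657.0 = 2.2222; ln(2.2222) = 0.79850.
z = 19704 × 0.79850 = 15734 m.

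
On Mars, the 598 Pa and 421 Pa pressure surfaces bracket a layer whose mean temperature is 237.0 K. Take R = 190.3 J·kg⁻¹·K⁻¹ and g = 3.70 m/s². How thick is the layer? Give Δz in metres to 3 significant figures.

Hypsometric equation: Δz = (R T̄/g) ln(P₁/P₂).
R T̄/g = 190.3 × 237.0 / 3.70 = 12189 m.
ln(598/421) = ln(1.4204) = 0.35094.
Δz = 12189 × 0.35094 = 4277.6 m.

Δz ≈ 4280 m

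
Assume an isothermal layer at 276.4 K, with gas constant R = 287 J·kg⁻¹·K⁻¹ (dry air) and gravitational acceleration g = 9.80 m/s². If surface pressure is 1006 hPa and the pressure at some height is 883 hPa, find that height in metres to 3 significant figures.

z ≈ 1060 m

Scale height: H = RT/g = 287 × 276.4 / 9.80 = 8094.6 m.
Invert the barometric formula: z = H ln(P₀/P).
P₀/P = 1006/883 = 1.1393; ln(1.1393) = 0.13041.
z = 8094.6 × 0.13041 = 1055.6 m.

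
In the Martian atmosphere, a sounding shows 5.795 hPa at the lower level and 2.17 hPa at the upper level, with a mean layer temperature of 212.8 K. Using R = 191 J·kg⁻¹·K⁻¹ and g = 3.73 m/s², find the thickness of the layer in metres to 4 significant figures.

Hypsometric equation: Δz = (R T̄/g) ln(P₁/P₂).
R T̄/g = 191 × 212.8 / 3.73 = 10897 m.
ln(5.795/2.17) = ln(2.6705) = 0.98227.
Δz = 10897 × 0.98227 = 10704 m.

Δz ≈ 10700 m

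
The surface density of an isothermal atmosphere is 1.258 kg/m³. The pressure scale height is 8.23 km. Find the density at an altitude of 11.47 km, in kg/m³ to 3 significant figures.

In an isothermal atmosphere, density decays like pressure: ρ = ρ₀ exp(−z/H).
z/H = 11470/8230.0 = 1.3937; exp(−1.3937) = 0.24816.
ρ = 1.258 × 0.24816 = 0.31219 kg/m³.

ρ ≈ 0.312 kg/m³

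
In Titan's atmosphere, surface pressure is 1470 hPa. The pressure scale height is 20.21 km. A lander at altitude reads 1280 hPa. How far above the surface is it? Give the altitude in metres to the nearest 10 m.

z ≈ 2800 m

Invert the barometric formula: z = H ln(P₀/P).
P₀/P = 1470/1280 = 1.1484; ln(1.1484) = 0.13837.
z = 20210 × 0.13837 = 2796.5 m.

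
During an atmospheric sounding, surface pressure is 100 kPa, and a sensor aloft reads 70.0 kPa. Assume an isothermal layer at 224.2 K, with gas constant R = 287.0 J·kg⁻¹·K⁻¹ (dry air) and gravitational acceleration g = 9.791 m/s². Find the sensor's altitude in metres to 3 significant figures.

Scale height: H = RT/g = 287.0 × 224.2 / 9.791 = 6571.9 m.
Invert the barometric formula: z = H ln(P₀/P).
P₀/P = 100/70.0 = 1.4286; ln(1.4286) = 0.35669.
z = 6571.9 × 0.35669 = 2344.1 m.

z ≈ 2340 m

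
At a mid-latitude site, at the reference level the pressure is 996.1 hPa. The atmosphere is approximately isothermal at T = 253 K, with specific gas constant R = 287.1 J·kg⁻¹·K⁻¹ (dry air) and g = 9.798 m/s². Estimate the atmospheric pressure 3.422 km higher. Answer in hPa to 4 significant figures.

P ≈ 627.8 hPa

Scale height: H = RT/g = 287.1 × 253 / 9.798 = 7413.4 m.
Barometric formula: P = P₀ exp(−z/H).
z/H = 3422.0/7413.4 = 0.46160; exp(−0.46160) = 0.63027.
P = 996.1 × 0.63027 = 627.81 hPa.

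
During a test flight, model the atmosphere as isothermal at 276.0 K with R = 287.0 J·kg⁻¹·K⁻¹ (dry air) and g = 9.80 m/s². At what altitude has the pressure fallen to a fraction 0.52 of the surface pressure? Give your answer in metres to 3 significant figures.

z ≈ 5290 m

Scale height: H = RT/g = 287.0 × 276.0 / 9.80 = 8082.9 m.
Set P/P₀ = exp(−z/H) = 0.52, so z = −H ln(0.52).
−ln(0.52) = 0.65393; z = 8082.9 × 0.65393 = 5285.7 m.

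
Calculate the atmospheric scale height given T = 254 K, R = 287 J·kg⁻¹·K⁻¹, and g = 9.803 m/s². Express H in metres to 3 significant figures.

The scale height of an isothermal atmosphere is H = RT/g.
H = 287 × 254 / 9.803 = 72898/9.803 = 7436.3 m.

H ≈ 7440 m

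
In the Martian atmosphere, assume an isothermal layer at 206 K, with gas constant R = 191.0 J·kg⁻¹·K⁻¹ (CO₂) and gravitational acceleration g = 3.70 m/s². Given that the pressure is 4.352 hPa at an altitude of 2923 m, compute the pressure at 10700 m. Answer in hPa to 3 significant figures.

P ≈ 2.09 hPa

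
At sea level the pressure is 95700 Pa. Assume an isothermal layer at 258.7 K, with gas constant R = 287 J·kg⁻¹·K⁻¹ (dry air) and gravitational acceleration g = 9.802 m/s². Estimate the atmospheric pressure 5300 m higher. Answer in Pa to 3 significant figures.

Scale height: H = RT/g = 287 × 258.7 / 9.802 = 7574.7 m.
Barometric formula: P = P₀ exp(−z/H).
z/H = 5300.0/7574.7 = 0.69970; exp(−0.69970) = 0.49673.
P = 95700 × 0.49673 = 47537 Pa.

P ≈ 47500 Pa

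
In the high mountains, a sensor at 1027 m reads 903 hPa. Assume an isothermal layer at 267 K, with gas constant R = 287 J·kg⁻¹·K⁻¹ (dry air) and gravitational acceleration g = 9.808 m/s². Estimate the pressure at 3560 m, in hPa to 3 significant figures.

P ≈ 653 hPa

Scale height: H = RT/g = 287 × 267 / 9.808 = 7812.9 m.
Between two levels, P₂ = P₁ exp(−Δz/H) with Δz = z₂ − z₁.
Δz = 3560.0 − 1027.0 = 2533.0 m; Δz/H = 2533.0/7812.9 = 0.32421.
P₂ = 903 × exp(−0.32421) = 903 × 0.72310 = 652.96 hPa.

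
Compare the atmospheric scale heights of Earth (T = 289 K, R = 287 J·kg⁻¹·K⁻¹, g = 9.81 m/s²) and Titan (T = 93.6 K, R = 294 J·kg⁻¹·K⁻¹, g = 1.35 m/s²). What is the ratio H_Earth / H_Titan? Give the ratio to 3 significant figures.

H = RT/g for each body.
H_Earth = 287 × 289 / 9.81 = 8454.9 m.
H_Titan = 294 × 93.6 / 1.35 = 20384 m.
H_Earth/H_Titan = 8454.9/20384 = 0.41478.

H_Earth/H_Titan ≈ 0.415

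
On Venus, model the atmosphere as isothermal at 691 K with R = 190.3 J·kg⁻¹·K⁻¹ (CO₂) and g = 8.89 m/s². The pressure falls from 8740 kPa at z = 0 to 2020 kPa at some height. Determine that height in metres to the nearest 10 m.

z ≈ 21670 m

Scale height: H = RT/g = 190.3 × 691 / 8.89 = 14792 m.
Invert the barometric formula: z = H ln(P₀/P).
P₀/P = 8740/2020 = 4.3267; ln(4.3267) = 1.4648.
z = 14792 × 1.4648 = 21667 m.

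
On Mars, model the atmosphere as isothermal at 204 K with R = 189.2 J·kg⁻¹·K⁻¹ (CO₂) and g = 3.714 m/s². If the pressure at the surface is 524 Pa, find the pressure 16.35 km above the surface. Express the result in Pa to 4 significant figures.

Scale height: H = RT/g = 189.2 × 204 / 3.714 = 10392 m.
Barometric formula: P = P₀ exp(−z/H).
z/H = 16350/10392 = 1.5733; exp(−1.5733) = 0.20736.
P = 524 × 0.20736 = 108.66 Pa.

P ≈ 108.7 Pa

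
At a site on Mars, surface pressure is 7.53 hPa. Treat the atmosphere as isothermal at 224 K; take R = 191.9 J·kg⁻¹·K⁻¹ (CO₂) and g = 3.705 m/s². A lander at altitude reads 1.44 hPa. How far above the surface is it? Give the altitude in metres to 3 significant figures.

Scale height: H = RT/g = 191.9 × 224 / 3.705 = 11602 m.
Invert the barometric formula: z = H ln(P₀/P).
P₀/P = 7.53/1.44 = 5.2292; ln(5.2292) = 1.6543.
z = 11602 × 1.6543 = 19193 m.

z ≈ 19200 m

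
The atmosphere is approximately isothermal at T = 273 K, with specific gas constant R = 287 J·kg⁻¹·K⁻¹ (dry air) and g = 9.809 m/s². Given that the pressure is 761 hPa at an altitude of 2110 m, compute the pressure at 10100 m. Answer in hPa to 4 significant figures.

P ≈ 279.9 hPa

Scale height: H = RT/g = 287 × 273 / 9.809 = 7987.7 m.
Between two levels, P₂ = P₁ exp(−Δz/H) with Δz = z₂ − z₁.
Δz = 10100 − 2110.0 = 7990.0 m; Δz/H = 7990.0/7987.7 = 1.0003.
P₂ = 761 × exp(−1.0003) = 761 × 0.36777 = 279.87 hPa.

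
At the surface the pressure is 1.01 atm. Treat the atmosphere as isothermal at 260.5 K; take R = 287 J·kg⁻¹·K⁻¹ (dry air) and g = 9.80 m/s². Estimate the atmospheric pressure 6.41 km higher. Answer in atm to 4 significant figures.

Scale height: H = RT/g = 287 × 260.5 / 9.80 = 7628.9 m.
Barometric formula: P = P₀ exp(−z/H).
z/H = 6410.0/7628.9 = 0.84023; exp(−0.84023) = 0.43161.
P = 1.01 × 0.43161 = 0.43593 atm.

P ≈ 0.4359 atm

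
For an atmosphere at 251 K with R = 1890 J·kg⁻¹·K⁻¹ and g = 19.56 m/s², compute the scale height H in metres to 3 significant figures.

H ≈ 24300 m

The scale height of an isothermal atmosphere is H = RT/g.
H = 1890 × 251 / 19.56 = 474390/19.56 = 24253 m.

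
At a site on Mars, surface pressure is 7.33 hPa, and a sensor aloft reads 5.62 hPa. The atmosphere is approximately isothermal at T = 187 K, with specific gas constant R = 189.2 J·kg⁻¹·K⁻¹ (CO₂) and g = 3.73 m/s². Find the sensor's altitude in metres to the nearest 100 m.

z ≈ 2500 m

Scale height: H = RT/g = 189.2 × 187 / 3.73 = 9485.4 m.
Invert the barometric formula: z = H ln(P₀/P).
P₀/P = 7.33/5.62 = 1.3043; ln(1.3043) = 0.26567.
z = 9485.4 × 0.26567 = 2520.0 m.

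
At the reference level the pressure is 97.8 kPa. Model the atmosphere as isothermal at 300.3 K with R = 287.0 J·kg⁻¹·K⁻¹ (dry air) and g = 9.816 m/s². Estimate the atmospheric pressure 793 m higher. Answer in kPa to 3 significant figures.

Scale height: H = RT/g = 287.0 × 300.3 / 9.816 = 8780.2 m.
Barometric formula: P = P₀ exp(−z/H).
z/H = 793.00/8780.2 = 0.090317; exp(−0.090317) = 0.91364.
P = 97.8 × 0.91364 = 89.354 kPa.

P ≈ 89.4 kPa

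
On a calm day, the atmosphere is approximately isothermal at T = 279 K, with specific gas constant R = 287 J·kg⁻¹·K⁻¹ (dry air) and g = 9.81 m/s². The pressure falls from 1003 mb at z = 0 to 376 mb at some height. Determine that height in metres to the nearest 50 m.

z ≈ 8000 m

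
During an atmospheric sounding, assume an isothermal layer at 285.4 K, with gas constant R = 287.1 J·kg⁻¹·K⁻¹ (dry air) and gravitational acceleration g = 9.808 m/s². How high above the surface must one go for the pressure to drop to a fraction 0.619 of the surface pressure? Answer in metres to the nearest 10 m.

z ≈ 4010 m

Scale height: H = RT/g = 287.1 × 285.4 / 9.808 = 8354.2 m.
Set P/P₀ = exp(−z/H) = 0.619, so z = −H ln(0.619).
−ln(0.619) = 0.47965; z = 8354.2 × 0.47965 = 4007.1 m.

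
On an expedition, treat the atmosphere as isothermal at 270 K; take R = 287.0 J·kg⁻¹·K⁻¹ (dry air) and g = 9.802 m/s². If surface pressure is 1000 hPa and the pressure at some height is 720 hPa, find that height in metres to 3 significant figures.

z ≈ 2600 m

Scale height: H = RT/g = 287.0 × 270 / 9.802 = 7905.5 m.
Invert the barometric formula: z = H ln(P₀/P).
P₀/P = 1000/720 = 1.3889; ln(1.3889) = 0.32851.
z = 7905.5 × 0.32851 = 2597.0 m.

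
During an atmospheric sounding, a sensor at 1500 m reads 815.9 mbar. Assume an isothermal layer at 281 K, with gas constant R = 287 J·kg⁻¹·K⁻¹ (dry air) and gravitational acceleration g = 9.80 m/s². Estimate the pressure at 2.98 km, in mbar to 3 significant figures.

Scale height: H = RT/g = 287 × 281 / 9.80 = 8229.3 m.
Between two levels, P₂ = P₁ exp(−Δz/H) with Δz = z₂ − z₁.
Δz = 2980.0 − 1500.0 = 1480.0 m; Δz/H = 1480.0/8229.3 = 0.17985.
P₂ = 815.9 × exp(−0.17985) = 815.9 × 0.83540 = 681.60 mbar.

P ≈ 682 mbar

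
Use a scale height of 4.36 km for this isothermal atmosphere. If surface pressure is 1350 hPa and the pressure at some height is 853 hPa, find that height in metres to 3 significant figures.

z ≈ 2000 m

Invert the barometric formula: z = H ln(P₀/P).
P₀/P = 1350/853 = 1.5826; ln(1.5826) = 0.45907.
z = 4360.0 × 0.45907 = 2001.5 m.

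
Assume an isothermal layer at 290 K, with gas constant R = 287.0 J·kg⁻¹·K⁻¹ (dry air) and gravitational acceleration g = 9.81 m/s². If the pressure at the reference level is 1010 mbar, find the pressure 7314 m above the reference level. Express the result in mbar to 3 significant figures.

Scale height: H = RT/g = 287.0 × 290 / 9.81 = 8484.2 m.
Barometric formula: P = P₀ exp(−z/H).
z/H = 7314.0/8484.2 = 0.86207; exp(−0.86207) = 0.42229.
P = 1010 × 0.42229 = 426.51 mbar.

P ≈ 427 mbar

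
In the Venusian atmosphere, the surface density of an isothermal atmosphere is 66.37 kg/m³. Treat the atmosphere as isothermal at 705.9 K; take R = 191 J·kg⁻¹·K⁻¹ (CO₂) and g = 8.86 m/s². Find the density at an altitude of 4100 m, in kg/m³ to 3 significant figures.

ρ ≈ 50.7 kg/m³

Scale height: H = RT/g = 191 × 705.9 / 8.86 = 15217 m.
In an isothermal atmosphere, density decays like pressure: ρ = ρ₀ exp(−z/H).
z/H = 4100.0/15217 = 0.26944; exp(−0.26944) = 0.76381.
ρ = 66.37 × 0.76381 = 50.694 kg/m³.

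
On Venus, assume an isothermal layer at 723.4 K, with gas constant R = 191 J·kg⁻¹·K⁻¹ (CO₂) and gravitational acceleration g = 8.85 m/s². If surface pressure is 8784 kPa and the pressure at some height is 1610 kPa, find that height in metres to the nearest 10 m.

z ≈ 26490 m

Scale height: H = RT/g = 191 × 723.4 / 8.85 = 15612 m.
Invert the barometric formula: z = H ln(P₀/P).
P₀/P = 8784/1610 = 5.4559; ln(5.4559) = 1.6967.
z = 15612 × 1.6967 = 26489 m.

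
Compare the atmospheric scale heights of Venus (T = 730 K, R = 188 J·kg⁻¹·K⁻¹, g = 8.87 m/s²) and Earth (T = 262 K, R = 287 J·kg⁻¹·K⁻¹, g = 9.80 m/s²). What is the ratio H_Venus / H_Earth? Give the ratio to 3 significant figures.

H = RT/g for each body.
H_Venus = 188 × 730 / 8.87 = 15472 m.
H_Earth = 287 × 262 / 9.80 = 7672.9 m.
H_Venus/H_Earth = 15472/7672.9 = 2.0164.

H_Venus/H_Earth ≈ 2.02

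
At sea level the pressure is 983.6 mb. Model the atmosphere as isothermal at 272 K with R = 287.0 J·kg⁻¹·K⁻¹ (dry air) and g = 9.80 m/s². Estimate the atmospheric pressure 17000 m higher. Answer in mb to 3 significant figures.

P ≈ 116 mb

Scale height: H = RT/g = 287.0 × 272 / 9.80 = 7965.7 m.
Barometric formula: P = P₀ exp(−z/H).
z/H = 17000/7965.7 = 2.1342; exp(−2.1342) = 0.11834.
P = 983.6 × 0.11834 = 116.40 mb.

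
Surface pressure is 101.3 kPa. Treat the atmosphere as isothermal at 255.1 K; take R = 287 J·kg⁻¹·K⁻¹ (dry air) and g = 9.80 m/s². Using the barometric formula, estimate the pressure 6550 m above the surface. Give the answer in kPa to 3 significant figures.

Scale height: H = RT/g = 287 × 255.1 / 9.80 = 7470.8 m.
Barometric formula: P = P₀ exp(−z/H).
z/H = 6550.0/7470.8 = 0.87675; exp(−0.87675) = 0.41613.
P = 101.3 × 0.41613 = 42.154 kPa.

P ≈ 42.2 kPa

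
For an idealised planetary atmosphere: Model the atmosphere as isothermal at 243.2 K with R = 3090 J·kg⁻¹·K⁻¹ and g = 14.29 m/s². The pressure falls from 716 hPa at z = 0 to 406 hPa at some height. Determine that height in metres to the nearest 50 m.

Scale height: H = RT/g = 3090 × 243.2 / 14.29 = 52588 m.
Invert the barometric formula: z = H ln(P₀/P).
P₀/P = 716/406 = 1.7635; ln(1.7635) = 0.56730.
z = 52588 × 0.56730 = 29833 m.

z ≈ 29850 m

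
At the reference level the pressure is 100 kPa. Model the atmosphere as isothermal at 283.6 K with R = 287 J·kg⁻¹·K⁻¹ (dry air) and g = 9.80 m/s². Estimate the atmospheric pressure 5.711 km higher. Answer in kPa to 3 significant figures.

P ≈ 50.3 kPa

Scale height: H = RT/g = 287 × 283.6 / 9.80 = 8305.4 m.
Barometric formula: P = P₀ exp(−z/H).
z/H = 5711.0/8305.4 = 0.68762; exp(−0.68762) = 0.50277.
P = 100 × 0.50277 = 50.277 kPa.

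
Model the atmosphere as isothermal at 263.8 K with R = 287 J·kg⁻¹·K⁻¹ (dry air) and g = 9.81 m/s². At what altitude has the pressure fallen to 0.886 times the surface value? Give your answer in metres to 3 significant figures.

z ≈ 934 m

Scale height: H = RT/g = 287 × 263.8 / 9.81 = 7717.7 m.
Set P/P₀ = exp(−z/H) = 0.886, so z = −H ln(0.886).
−ln(0.886) = 0.12104; z = 7717.7 × 0.12104 = 934.15 m.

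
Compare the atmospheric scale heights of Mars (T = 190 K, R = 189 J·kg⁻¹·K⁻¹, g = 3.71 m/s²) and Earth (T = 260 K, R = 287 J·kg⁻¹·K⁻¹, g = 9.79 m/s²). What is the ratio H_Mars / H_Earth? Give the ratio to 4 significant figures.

H = RT/g for each body.
H_Mars = 189 × 190 / 3.71 = 9679.2 m.
H_Earth = 287 × 260 / 9.79 = 7622.1 m.
H_Mars/H_Earth = 9679.2/7622.1 = 1.2699.

H_Mars/H_Earth ≈ 1.270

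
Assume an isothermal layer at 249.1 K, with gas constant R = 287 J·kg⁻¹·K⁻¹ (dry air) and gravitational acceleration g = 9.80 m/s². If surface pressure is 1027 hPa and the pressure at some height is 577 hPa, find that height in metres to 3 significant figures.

Scale height: H = RT/g = 287 × 249.1 / 9.80 = 7295.1 m.
Invert the barometric formula: z = H ln(P₀/P).
P₀/P = 1027/577 = 1.7799; ln(1.7799) = 0.57656.
z = 7295.1 × 0.57656 = 4206.1 m.

z ≈ 4210 m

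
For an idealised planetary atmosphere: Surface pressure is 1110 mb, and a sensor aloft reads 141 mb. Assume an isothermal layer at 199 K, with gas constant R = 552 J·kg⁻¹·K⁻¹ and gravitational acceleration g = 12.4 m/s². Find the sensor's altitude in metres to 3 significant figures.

z ≈ 18300 m

Scale height: H = RT/g = 552 × 199 / 12.4 = 8858.7 m.
Invert the barometric formula: z = H ln(P₀/P).
P₀/P = 1110/141 = 7.8723; ln(7.8723) = 2.0634.
z = 8858.7 × 2.0634 = 18279 m.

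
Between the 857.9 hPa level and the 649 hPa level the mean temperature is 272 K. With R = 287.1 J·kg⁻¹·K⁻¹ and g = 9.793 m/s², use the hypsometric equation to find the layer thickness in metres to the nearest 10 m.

Δz ≈ 2230 m

Hypsometric equation: Δz = (R T̄/g) ln(P₁/P₂).
R T̄/g = 287.1 × 272 / 9.793 = 7974.2 m.
ln(857.9/649) = ln(1.3219) = 0.27907.
Δz = 7974.2 × 0.27907 = 2225.4 m.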